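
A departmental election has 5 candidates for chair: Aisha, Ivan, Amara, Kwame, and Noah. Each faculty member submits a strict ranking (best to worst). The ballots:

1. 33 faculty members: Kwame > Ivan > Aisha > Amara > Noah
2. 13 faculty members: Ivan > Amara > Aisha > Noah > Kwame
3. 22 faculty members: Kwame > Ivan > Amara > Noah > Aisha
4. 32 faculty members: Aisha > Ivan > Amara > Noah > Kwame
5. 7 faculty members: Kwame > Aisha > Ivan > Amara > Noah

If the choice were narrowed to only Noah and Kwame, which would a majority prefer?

Kwame

Voters preferring Noah to Kwame: 45; preferring Kwame to Noah: 62.
Kwame wins the head-to-head.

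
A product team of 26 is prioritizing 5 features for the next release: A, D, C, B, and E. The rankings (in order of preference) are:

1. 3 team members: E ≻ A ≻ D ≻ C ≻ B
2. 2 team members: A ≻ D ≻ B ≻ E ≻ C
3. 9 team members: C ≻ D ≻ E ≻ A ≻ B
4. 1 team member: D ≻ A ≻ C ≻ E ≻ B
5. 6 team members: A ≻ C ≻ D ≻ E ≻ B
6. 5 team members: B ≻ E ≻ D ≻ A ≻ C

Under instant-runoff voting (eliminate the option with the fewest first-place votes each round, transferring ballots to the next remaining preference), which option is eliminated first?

Round 1: A 8, D 1, C 9, B 5, E 3. Eliminate D.

D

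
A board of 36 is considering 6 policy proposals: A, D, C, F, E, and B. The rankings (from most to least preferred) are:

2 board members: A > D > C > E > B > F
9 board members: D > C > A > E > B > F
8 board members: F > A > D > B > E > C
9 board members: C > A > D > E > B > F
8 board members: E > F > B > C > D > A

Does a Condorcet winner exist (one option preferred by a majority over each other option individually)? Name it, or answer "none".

none

Checking pairwise contests:
C beats A 26–10.
A beats D 19–17.
D beats C 19–17.
A beats F 20–16.
A beats E 28–8.
A beats B 28–8.
Every option loses at least one head-to-head, so there is no Condorcet winner.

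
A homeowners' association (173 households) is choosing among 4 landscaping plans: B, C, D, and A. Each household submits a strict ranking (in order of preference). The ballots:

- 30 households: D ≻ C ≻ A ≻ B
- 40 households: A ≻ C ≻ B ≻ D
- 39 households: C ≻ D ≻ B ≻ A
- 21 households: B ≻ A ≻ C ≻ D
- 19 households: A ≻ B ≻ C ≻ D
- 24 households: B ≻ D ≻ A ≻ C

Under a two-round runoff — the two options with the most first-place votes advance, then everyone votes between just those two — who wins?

A

Round 1 first-place votes: B 45, C 39, D 30, A 59.
A and B advance.
Runoff: A is preferred to B by 89 voters; B by 84.
A wins the runoff.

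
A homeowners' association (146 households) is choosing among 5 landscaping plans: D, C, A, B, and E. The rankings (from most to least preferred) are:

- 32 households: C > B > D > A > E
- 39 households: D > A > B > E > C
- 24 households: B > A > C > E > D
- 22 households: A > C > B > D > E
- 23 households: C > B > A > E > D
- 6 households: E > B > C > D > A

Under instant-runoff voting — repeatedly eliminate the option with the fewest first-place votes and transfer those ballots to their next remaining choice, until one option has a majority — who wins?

C

Round 1: D 39, C 55, A 22, B 24, E 6. Eliminate E.
Round 2: D 39, C 55, A 22, B 30. Eliminate A.
Round 3: D 39, C 77, B 30. C has a majority.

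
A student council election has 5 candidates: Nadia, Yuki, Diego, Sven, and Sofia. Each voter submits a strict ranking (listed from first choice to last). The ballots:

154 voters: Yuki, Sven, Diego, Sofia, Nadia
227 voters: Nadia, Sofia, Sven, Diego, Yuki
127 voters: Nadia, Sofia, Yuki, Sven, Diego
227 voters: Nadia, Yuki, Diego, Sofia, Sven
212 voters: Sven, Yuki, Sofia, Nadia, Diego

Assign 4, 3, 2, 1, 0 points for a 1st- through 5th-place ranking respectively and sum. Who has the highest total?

Nadia

Nadia: 154·0 + 227·4 + 127·4 + 227·4 + 212·1 = 2536
Yuki: 154·4 + 227·0 + 127·2 + 227·3 + 212·3 = 2187
Diego: 154·2 + 227·1 + 127·0 + 227·2 + 212·0 = 989
Sven: 154·3 + 227·2 + 127·1 + 227·0 + 212·4 = 1891
Sofia: 154·1 + 227·3 + 127·3 + 227·1 + 212·2 = 1867
Nadia has the highest Borda score (2536).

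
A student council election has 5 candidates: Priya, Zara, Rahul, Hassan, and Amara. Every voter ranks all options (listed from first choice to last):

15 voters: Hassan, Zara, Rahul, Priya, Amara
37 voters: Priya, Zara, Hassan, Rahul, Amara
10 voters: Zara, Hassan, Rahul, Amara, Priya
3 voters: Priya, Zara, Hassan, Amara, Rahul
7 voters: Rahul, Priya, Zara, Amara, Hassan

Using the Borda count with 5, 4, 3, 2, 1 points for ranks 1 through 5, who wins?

Zara

Priya: 15·2 + 37·5 + 10·1 + 3·5 + 7·4 = 268
Zara: 15·4 + 37·4 + 10·5 + 3·4 + 7·3 = 291
Rahul: 15·3 + 37·2 + 10·3 + 3·1 + 7·5 = 187
Hassan: 15·5 + 37·3 + 10·4 + 3·3 + 7·1 = 242
Amara: 15·1 + 37·1 + 10·2 + 3·2 + 7·2 = 92
Zara has the highest Borda score (291).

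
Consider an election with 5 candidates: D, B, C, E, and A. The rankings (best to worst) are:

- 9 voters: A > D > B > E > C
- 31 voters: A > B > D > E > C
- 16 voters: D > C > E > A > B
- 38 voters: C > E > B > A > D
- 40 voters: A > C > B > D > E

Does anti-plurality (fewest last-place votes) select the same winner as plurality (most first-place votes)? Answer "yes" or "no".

yes

Anti-plurality — last-place votes: D 38, B 16, C 40, E 40, A 0. Winner: A.
Plurality — first-place votes: D 16, B 0, C 38, E 0, A 80. Winner: A.
The two methods agree.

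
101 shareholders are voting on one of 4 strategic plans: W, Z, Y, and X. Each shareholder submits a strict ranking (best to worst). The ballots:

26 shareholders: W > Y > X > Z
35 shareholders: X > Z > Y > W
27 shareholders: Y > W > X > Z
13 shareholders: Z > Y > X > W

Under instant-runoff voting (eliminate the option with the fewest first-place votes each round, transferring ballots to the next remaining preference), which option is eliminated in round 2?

W

Round 1: W 26, Z 13, Y 27, X 35. Eliminate Z.
Round 2: W 26, Y 40, X 35. Eliminate W.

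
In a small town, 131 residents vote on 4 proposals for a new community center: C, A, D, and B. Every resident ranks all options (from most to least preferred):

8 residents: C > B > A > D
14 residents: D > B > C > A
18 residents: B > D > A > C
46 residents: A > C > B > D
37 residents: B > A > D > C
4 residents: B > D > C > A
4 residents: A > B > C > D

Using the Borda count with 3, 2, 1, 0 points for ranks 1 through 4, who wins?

B

C: 8·3 + 14·1 + 18·0 + 46·2 + 37·0 + 4·1 + 4·1 = 138
A: 8·1 + 14·0 + 18·1 + 46·3 + 37·2 + 4·0 + 4·3 = 250
D: 8·0 + 14·3 + 18·2 + 46·0 + 37·1 + 4·2 + 4·0 = 123
B: 8·2 + 14·2 + 18·3 + 46·1 + 37·3 + 4·3 + 4·2 = 275
B has the highest Borda score (275).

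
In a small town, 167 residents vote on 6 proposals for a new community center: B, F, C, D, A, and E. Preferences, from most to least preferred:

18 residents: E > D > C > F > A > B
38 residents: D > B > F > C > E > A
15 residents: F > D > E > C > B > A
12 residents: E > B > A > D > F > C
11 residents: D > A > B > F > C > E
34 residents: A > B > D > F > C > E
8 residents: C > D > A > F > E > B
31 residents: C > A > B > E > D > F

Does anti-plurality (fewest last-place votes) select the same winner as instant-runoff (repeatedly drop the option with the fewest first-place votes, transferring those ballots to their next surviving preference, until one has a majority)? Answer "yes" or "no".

Anti-plurality — last-place votes: B 26, F 31, C 12, D 0, A 53, E 45. Winner: D.
Instant-runoff — R1 B 0, F 15, C 39, D 49, A 34, E 30 (B out); R2 F 15, C 39, D 49, A 34, E 30 (F out); R3 C 39, D 64, A 34, E 30 (E out); R4 C 39, D 82, A 46 (C out); R5 D 90, A 77 (D winner). Winner: D.
The two methods agree.

yes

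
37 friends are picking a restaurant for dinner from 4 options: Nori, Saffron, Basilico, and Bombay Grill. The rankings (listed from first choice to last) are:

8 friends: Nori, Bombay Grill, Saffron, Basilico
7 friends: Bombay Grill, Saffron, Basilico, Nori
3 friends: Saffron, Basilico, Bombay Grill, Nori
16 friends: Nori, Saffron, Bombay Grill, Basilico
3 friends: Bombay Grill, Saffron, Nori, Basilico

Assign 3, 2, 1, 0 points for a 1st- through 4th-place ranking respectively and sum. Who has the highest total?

Nori: 8·3 + 7·0 + 3·0 + 16·3 + 3·1 = 75
Saffron: 8·1 + 7·2 + 3·3 + 16·2 + 3·2 = 69
Basilico: 8·0 + 7·1 + 3·2 + 16·0 + 3·0 = 13
Bombay Grill: 8·2 + 7·3 + 3·1 + 16·1 + 3·3 = 65
Nori has the highest Borda score (75).

Nori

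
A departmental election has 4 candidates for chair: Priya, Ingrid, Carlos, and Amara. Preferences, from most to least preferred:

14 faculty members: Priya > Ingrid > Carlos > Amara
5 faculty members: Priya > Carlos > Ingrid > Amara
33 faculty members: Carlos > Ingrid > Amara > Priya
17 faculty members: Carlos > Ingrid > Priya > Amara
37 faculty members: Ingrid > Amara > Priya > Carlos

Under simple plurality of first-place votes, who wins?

First-place votes: Priya 19, Ingrid 37, Carlos 50, Amara 0.
Carlos has the most first-place votes.

Carlos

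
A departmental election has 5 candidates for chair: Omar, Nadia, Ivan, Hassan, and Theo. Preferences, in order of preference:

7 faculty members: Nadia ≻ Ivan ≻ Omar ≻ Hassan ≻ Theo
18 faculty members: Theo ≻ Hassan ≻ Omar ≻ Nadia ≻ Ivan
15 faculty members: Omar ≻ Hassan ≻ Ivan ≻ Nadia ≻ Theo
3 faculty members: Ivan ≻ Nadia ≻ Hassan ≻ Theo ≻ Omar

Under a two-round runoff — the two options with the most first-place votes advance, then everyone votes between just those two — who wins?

Round 1 first-place votes: Omar 15, Nadia 7, Ivan 3, Hassan 0, Theo 18.
Theo and Omar advance.
Runoff: Theo is preferred to Omar by 21 voters; Omar by 22.
Omar wins the runoff.

Omar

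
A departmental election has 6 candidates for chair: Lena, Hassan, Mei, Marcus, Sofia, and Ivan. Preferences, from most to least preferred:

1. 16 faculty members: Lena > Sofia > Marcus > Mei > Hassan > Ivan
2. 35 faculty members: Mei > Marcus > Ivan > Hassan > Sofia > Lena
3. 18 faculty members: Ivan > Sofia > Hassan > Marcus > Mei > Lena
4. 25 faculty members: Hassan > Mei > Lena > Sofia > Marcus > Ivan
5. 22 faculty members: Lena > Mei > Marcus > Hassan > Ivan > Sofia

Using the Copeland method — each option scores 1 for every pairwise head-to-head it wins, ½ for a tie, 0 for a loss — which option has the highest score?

Mei

Lena: beats Marcus, Sofia, and Ivan; loses to Hassan and Mei → score 3.
Hassan: beats Lena, Sofia, and Ivan; loses to Mei and Marcus → score 3.
Mei: beats Lena, Hassan, Marcus, Sofia, and Ivan → score 5.
Marcus: beats Hassan and Ivan; loses to Lena, Mei, and Sofia → score 2.
Sofia: beats Marcus; loses to Lena, Hassan, Mei, and Ivan → score 1.
Ivan: beats Sofia; loses to Lena, Hassan, Mei, and Marcus → score 1.
Mei has the best pairwise record.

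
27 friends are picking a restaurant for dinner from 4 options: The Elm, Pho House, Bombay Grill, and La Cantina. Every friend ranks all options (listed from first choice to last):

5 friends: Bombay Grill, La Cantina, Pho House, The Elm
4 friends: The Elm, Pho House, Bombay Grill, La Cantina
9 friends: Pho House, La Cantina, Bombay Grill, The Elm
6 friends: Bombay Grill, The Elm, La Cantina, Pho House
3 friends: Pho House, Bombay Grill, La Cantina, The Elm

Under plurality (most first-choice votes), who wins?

Pho House

First-place votes: The Elm 4, Pho House 12, Bombay Grill 11, La Cantina 0.
Pho House has the most first-place votes.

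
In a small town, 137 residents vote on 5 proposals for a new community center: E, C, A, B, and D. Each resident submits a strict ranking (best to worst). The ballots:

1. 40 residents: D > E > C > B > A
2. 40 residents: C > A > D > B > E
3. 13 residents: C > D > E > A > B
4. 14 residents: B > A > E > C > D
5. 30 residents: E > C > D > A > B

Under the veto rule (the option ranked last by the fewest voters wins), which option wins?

Last-place votes: E 40, C 0, A 40, B 43, D 14.
C is ranked last by the fewest voters, so C wins.

C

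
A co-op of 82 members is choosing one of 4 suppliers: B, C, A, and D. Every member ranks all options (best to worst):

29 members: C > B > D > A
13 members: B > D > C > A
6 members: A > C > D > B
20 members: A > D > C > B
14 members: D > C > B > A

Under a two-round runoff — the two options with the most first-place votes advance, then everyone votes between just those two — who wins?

Round 1 first-place votes: B 13, C 29, A 26, D 14.
C and A advance.
Runoff: C is preferred to A by 56 voters; A by 26.
C wins the runoff.

C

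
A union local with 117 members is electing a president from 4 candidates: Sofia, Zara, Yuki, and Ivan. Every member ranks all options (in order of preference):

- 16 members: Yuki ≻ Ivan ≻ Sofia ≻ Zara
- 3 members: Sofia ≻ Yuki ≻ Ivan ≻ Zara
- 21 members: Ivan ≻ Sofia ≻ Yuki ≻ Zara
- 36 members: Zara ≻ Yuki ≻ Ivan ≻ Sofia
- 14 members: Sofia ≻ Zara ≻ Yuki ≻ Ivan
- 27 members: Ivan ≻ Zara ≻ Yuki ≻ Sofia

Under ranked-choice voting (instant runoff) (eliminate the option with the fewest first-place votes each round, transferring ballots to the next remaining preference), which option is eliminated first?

Round 1: Sofia 17, Zara 36, Yuki 16, Ivan 48. Eliminate Yuki.

Yuki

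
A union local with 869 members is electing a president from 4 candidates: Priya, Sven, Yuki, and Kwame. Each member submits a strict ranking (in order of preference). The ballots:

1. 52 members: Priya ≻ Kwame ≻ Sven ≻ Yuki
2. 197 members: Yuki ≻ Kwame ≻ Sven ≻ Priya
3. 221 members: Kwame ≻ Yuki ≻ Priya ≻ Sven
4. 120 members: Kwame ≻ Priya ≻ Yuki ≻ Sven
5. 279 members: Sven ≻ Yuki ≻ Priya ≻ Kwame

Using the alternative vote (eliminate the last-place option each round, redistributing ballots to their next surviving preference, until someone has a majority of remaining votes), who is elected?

Round 1: Priya 52, Sven 279, Yuki 197, Kwame 341. Eliminate Priya.
Round 2: Sven 279, Yuki 197, Kwame 393. Eliminate Yuki.
Round 3: Sven 279, Kwame 590. Kwame has a majority.

Kwame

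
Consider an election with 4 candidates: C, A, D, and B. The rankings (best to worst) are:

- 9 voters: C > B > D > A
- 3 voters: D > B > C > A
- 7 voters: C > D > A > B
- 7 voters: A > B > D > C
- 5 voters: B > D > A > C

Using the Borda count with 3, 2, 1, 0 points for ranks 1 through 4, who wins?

C: 9·3 + 3·1 + 7·3 + 7·0 + 5·0 = 51
A: 9·0 + 3·0 + 7·1 + 7·3 + 5·1 = 33
D: 9·1 + 3·3 + 7·2 + 7·1 + 5·2 = 49
B: 9·2 + 3·2 + 7·0 + 7·2 + 5·3 = 53
B has the highest Borda score (53).

B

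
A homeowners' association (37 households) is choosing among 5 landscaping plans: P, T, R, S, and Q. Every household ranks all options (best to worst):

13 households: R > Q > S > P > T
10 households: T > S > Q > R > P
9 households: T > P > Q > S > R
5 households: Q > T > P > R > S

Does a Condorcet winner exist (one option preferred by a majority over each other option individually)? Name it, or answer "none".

T vs P: 24–13 for T.
T vs R: 24–13 for T.
T vs S: 24–13 for T.
T vs Q: 19–18 for T.
T beats every other option head-to-head.

T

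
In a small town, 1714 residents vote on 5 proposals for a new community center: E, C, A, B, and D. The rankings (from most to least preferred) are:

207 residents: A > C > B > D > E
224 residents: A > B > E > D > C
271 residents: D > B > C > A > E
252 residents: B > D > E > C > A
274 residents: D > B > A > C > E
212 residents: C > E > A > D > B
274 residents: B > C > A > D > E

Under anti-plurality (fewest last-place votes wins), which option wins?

D

Last-place votes: E 1026, C 224, A 252, B 212, D 0.
D is ranked last by the fewest voters, so D wins.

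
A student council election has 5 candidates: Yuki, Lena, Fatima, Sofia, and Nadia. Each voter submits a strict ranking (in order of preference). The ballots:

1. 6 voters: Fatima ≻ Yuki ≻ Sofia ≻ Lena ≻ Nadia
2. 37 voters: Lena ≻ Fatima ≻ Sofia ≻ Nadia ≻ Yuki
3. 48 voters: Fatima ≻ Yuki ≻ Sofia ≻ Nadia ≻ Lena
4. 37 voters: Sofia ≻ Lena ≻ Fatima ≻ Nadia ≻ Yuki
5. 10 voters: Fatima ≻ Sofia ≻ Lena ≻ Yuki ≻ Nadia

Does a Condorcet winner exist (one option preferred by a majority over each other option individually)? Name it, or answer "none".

none

Checking pairwise contests:
Lena beats Yuki 84–54.
Sofia beats Lena 101–37.
Lena beats Fatima 74–64.
Fatima beats Sofia 101–37.
Lena beats Nadia 90–48.
Every option loses at least one head-to-head, so there is no Condorcet winner.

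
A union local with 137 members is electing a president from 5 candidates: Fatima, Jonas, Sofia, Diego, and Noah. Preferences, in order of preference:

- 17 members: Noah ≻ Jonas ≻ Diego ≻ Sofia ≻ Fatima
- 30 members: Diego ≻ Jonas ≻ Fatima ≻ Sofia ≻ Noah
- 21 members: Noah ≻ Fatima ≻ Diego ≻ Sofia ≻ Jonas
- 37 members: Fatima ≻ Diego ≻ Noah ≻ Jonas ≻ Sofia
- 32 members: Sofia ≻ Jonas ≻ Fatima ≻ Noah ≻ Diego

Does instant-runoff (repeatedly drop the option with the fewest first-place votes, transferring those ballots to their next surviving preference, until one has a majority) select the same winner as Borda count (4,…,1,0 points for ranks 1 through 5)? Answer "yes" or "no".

yes

Instant-runoff — R1 Fatima 37, Jonas 0, Sofia 32, Diego 30, Noah 38 (Jonas out); R2 Fatima 37, Sofia 32, Diego 30, Noah 38 (Diego out); R3 Fatima 67, Sofia 32, Noah 38 (Sofia out); R4 Fatima 99, Noah 38 (Fatima winner). Winner: Fatima.
Borda — scores: Fatima 335, Jonas 274, Sofia 196, Diego 307, Noah 258. Winner: Fatima.
The two methods agree.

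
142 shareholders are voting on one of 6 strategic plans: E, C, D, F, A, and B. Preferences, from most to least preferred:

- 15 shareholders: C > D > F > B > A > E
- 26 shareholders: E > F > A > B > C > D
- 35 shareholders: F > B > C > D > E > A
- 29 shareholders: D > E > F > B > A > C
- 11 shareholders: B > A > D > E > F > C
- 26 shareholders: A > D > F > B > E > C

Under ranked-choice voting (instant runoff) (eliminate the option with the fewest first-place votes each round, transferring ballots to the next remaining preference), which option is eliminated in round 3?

Round 1: E 26, C 15, D 29, F 35, A 26, B 11. Eliminate B.
Round 2: E 26, C 15, D 29, F 35, A 37. Eliminate C.
Round 3: E 26, D 44, F 35, A 37. Eliminate E.

E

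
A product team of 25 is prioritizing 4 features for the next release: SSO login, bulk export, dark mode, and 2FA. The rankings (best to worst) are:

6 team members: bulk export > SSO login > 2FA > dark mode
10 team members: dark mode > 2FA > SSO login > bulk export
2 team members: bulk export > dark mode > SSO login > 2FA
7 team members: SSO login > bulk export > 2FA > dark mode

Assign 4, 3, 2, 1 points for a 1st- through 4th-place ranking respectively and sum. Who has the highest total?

SSO login

SSO login: 6·3 + 10·2 + 2·2 + 7·4 = 70
bulk export: 6·4 + 10·1 + 2·4 + 7·3 = 63
dark mode: 6·1 + 10·4 + 2·3 + 7·1 = 59
2FA: 6·2 + 10·3 + 2·1 + 7·2 = 58
SSO login has the highest Borda score (70).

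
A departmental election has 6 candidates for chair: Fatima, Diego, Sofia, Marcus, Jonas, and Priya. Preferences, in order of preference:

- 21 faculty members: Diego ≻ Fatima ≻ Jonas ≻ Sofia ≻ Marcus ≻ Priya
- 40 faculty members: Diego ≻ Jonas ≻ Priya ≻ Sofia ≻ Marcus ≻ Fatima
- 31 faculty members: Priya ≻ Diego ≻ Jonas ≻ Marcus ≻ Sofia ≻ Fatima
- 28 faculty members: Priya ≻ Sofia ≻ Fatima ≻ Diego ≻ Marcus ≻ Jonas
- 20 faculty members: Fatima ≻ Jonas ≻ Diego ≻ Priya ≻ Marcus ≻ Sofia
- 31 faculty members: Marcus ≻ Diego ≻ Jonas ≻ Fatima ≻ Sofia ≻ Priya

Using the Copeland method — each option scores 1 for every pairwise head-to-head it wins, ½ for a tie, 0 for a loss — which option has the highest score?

Fatima: loses to Diego, Sofia, Marcus, Jonas, and Priya → score 0.
Diego: beats Fatima, Sofia, Marcus, Jonas, and Priya → score 5.
Sofia: beats Fatima and Marcus; loses to Diego, Jonas, and Priya → score 2.
Marcus: beats Fatima; loses to Diego, Sofia, Jonas, and Priya → score 1.
Jonas: beats Fatima, Sofia, Marcus, and Priya; loses to Diego → score 4.
Priya: beats Fatima, Sofia, and Marcus; loses to Diego and Jonas → score 3.
Diego has the best pairwise record.

Diego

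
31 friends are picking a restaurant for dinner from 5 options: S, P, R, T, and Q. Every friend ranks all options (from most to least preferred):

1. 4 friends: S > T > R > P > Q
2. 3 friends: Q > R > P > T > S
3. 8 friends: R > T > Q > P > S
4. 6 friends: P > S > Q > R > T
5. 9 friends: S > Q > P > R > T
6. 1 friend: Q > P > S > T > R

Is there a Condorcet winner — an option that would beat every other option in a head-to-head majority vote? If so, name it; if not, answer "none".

none

Checking pairwise contests:
P beats S 18–13.
Q beats P 21–10.
S beats R 20–11.
S beats T 20–11.
S beats Q 19–12.
Every option loses at least one head-to-head, so there is no Condorcet winner.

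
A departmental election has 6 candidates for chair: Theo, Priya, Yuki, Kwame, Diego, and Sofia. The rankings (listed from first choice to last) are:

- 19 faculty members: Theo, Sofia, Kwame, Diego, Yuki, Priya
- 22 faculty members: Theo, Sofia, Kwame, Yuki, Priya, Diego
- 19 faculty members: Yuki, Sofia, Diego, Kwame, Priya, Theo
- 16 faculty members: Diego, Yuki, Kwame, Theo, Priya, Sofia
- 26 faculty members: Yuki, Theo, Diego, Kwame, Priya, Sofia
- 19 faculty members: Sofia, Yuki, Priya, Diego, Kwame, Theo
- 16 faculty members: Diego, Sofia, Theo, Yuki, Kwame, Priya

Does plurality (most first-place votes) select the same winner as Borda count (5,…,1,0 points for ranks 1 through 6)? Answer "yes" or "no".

Plurality — first-place votes: Theo 41, Priya 0, Yuki 45, Kwame 0, Diego 32, Sofia 19. Winner: Yuki.
Borda — scores: Theo 389, Priya 140, Yuki 460, Kwame 296, Diego 371, Sofia 399. Winner: Yuki.
The two methods agree.

yes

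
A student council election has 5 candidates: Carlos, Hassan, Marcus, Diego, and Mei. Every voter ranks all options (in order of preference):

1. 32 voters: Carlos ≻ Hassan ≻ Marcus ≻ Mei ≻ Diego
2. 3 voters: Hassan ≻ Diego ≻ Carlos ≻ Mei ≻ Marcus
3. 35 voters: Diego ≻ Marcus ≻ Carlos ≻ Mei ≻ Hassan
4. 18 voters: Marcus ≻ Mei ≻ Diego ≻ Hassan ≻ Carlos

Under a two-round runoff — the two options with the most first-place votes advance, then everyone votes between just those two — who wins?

Round 1 first-place votes: Carlos 32, Hassan 3, Marcus 18, Diego 35, Mei 0.
Diego and Carlos advance.
Runoff: Diego is preferred to Carlos by 56 voters; Carlos by 32.
Diego wins the runoff.

Diego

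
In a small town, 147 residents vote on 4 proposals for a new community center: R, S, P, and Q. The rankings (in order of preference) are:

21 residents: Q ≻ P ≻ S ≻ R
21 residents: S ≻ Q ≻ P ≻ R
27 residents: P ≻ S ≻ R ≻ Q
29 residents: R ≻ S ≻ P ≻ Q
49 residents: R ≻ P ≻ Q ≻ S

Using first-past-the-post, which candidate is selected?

First-place votes: R 78, S 21, P 27, Q 21.
R has the most first-place votes.

R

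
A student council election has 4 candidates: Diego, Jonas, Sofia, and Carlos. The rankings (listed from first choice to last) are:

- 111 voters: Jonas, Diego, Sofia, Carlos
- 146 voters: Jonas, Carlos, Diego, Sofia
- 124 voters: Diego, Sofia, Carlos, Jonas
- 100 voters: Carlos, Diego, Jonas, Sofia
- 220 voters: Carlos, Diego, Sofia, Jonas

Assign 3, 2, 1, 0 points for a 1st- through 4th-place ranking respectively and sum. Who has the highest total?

Diego

Diego: 111·2 + 146·1 + 124·3 + 100·2 + 220·2 = 1380
Jonas: 111·3 + 146·3 + 124·0 + 100·1 + 220·0 = 871
Sofia: 111·1 + 146·0 + 124·2 + 100·0 + 220·1 = 579
Carlos: 111·0 + 146·2 + 124·1 + 100·3 + 220·3 = 1376
Diego has the highest Borda score (1380).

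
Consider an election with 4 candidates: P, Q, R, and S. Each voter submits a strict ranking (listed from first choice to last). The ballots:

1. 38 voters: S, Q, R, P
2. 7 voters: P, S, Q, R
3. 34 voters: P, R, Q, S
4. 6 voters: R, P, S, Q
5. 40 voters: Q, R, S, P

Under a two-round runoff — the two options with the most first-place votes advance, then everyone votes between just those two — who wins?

Q

Round 1 first-place votes: P 41, Q 40, R 6, S 38.
P and Q advance.
Runoff: P is preferred to Q by 47 voters; Q by 78.
Q wins the runoff.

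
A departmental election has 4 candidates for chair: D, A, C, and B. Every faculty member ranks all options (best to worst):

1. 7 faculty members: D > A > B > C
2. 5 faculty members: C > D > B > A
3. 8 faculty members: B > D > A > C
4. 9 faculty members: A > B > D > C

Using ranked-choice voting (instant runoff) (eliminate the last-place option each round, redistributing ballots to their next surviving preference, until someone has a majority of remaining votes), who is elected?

Round 1: D 7, A 9, C 5, B 8. Eliminate C.
Round 2: D 12, A 9, B 8. Eliminate B.
Round 3: D 20, A 9. D has a majority.

D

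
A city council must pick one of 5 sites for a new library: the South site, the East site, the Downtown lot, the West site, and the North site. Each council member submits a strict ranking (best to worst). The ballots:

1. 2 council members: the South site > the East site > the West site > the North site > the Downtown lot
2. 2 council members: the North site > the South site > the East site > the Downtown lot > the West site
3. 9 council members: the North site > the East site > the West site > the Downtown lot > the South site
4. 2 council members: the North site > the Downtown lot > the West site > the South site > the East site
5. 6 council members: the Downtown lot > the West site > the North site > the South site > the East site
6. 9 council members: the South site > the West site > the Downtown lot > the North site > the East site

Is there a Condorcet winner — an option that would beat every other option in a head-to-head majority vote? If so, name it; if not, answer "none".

the West site vs the South site: 17–13 for the West site.
the West site vs the East site: 17–13 for the West site.
the West site vs the Downtown lot: 20–10 for the West site.
the West site vs the North site: 17–13 for the West site.
the West site beats every other option head-to-head.

the West site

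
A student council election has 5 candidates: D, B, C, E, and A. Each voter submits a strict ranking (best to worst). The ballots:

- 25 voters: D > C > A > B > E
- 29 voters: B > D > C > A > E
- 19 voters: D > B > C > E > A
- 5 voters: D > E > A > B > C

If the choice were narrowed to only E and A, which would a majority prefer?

A

Voters preferring E to A: 24; preferring A to E: 54.
A wins the head-to-head.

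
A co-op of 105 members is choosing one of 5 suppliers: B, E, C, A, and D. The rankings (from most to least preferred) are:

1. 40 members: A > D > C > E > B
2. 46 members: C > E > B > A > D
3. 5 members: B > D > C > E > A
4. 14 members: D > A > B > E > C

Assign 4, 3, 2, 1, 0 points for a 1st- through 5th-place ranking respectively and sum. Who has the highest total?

B: 40·0 + 46·2 + 5·4 + 14·2 = 140
E: 40·1 + 46·3 + 5·1 + 14·1 = 197
C: 40·2 + 46·4 + 5·2 + 14·0 = 274
A: 40·4 + 46·1 + 5·0 + 14·3 = 248
D: 40·3 + 46·0 + 5·3 + 14·4 = 191
C has the highest Borda score (274).

C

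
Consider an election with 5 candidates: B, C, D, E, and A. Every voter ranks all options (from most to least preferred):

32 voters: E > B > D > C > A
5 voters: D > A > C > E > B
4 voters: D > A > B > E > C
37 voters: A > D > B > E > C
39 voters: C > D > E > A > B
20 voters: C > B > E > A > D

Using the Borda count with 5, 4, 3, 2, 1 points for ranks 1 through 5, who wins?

D

B: 32·4 + 5·1 + 4·3 + 37·3 + 39·1 + 20·4 = 375
C: 32·2 + 5·3 + 4·1 + 37·1 + 39·5 + 20·5 = 415
D: 32·3 + 5·5 + 4·5 + 37·4 + 39·4 + 20·1 = 465
E: 32·5 + 5·2 + 4·2 + 37·2 + 39·3 + 20·3 = 429
A: 32·1 + 5·4 + 4·4 + 37·5 + 39·2 + 20·2 = 371
D has the highest Borda score (465).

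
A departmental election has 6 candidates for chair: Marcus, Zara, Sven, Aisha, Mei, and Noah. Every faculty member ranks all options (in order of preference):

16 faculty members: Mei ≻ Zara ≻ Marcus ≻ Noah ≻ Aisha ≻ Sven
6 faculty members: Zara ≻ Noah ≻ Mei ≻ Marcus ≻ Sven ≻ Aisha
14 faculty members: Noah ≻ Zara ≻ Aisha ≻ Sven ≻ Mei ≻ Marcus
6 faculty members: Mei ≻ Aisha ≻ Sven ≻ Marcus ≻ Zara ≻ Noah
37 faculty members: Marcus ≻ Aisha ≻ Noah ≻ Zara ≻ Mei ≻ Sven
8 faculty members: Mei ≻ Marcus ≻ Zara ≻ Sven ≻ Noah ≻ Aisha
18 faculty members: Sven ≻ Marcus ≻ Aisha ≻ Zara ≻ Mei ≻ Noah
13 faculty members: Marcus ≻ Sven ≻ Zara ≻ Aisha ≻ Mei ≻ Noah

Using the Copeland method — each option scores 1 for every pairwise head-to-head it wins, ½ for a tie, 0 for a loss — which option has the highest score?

Marcus

Marcus: beats Zara, Sven, Aisha, Mei, and Noah → score 5.
Zara: beats Sven, Mei, and Noah; loses to Marcus and Aisha → score 3.
Sven: loses to Marcus, Zara, Aisha, Mei, and Noah → score 0.
Aisha: beats Zara, Sven, Mei, and Noah; loses to Marcus → score 4.
Mei: beats Sven and Noah; loses to Marcus, Zara, and Aisha → score 2.
Noah: beats Sven; loses to Marcus, Zara, Aisha, and Mei → score 1.
Marcus has the best pairwise record.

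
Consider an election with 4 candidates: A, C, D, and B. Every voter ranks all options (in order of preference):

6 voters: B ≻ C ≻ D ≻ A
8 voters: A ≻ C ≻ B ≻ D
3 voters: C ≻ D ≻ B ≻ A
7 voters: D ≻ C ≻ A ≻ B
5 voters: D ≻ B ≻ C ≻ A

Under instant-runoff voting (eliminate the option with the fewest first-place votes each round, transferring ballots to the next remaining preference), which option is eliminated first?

Round 1: A 8, C 3, D 12, B 6. Eliminate C.

C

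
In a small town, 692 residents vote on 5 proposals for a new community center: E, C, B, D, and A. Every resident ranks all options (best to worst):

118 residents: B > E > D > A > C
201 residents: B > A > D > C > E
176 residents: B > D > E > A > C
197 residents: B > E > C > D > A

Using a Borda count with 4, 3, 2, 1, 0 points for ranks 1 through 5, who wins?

E: 118·3 + 201·0 + 176·2 + 197·3 = 1297
C: 118·0 + 201·1 + 176·0 + 197·2 = 595
B: 118·4 + 201·4 + 176·4 + 197·4 = 2768
D: 118·2 + 201·2 + 176·3 + 197·1 = 1363
A: 118·1 + 201·3 + 176·1 + 197·0 = 897
B has the highest Borda score (2768).

B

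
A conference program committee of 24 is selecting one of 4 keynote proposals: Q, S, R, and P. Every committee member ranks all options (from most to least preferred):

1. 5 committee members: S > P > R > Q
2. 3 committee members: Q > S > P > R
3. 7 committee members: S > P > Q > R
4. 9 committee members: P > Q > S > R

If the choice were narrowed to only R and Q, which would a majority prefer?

Q

Voters preferring R to Q: 5; preferring Q to R: 19.
Q wins the head-to-head.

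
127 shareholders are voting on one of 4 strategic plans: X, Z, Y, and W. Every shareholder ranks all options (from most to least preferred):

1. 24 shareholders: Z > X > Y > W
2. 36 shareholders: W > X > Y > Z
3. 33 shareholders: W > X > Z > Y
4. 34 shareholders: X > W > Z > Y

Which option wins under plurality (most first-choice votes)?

W

First-place votes: X 34, Z 24, Y 0, W 69.
W has the most first-place votes.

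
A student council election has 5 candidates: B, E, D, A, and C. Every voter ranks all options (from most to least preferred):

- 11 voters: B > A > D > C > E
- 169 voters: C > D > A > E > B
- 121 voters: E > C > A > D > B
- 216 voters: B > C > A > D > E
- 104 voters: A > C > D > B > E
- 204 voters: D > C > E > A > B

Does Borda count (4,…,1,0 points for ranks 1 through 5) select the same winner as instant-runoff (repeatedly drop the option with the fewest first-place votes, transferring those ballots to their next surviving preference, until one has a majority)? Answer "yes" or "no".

yes

Borda — scores: B 1012, E 1061, D 1890, A 1665, C 2622. Winner: C.
Instant-runoff — R1 B 227, E 121, D 204, A 104, C 169 (A out); R2 B 227, E 121, D 204, C 273 (E out); R3 B 227, D 204, C 394 (D out); R4 B 227, C 598 (C winner). Winner: C.
The two methods agree.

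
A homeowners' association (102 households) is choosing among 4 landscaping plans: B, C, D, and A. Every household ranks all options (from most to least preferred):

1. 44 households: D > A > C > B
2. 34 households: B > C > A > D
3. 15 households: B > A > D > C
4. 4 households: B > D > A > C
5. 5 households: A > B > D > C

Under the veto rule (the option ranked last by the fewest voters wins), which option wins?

Last-place votes: B 44, C 24, D 34, A 0.
A is ranked last by the fewest voters, so A wins.

A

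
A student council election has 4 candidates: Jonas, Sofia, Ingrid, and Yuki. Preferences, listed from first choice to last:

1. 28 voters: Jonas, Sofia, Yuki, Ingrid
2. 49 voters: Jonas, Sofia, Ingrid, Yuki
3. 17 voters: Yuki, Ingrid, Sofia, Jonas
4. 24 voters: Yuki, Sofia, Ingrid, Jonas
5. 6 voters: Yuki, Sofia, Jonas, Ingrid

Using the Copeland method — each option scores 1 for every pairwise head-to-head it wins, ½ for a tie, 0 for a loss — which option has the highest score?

Jonas: beats Sofia, Ingrid, and Yuki → score 3.
Sofia: beats Ingrid and Yuki; loses to Jonas → score 2.
Ingrid: loses to Jonas, Sofia, and Yuki → score 0.
Yuki: beats Ingrid; loses to Jonas and Sofia → score 1.
Jonas has the best pairwise record.

Jonas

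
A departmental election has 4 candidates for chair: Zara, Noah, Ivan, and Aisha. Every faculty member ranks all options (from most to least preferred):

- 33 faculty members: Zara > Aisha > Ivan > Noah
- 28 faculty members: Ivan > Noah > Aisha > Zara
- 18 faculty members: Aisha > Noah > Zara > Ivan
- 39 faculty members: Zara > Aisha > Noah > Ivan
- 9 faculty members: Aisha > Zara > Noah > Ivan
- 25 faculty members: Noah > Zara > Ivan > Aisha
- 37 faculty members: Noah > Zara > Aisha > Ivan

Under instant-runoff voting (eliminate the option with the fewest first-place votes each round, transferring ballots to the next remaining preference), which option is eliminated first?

Round 1: Zara 72, Noah 62, Ivan 28, Aisha 27. Eliminate Aisha.

Aisha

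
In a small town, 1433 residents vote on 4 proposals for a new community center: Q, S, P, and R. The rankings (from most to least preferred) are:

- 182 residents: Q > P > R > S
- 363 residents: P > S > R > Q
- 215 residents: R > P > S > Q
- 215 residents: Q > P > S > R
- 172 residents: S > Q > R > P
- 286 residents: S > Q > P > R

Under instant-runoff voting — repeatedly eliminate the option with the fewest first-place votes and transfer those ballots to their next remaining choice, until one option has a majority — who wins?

Round 1: Q 397, S 458, P 363, R 215. Eliminate R.
Round 2: Q 397, S 458, P 578. Eliminate Q.
Round 3: S 458, P 975. P has a majority.

P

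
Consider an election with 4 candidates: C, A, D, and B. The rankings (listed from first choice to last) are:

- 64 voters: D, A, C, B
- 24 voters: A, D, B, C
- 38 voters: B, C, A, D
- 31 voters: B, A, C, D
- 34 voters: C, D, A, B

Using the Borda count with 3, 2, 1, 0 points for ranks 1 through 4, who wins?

A

C: 64·1 + 24·0 + 38·2 + 31·1 + 34·3 = 273
A: 64·2 + 24·3 + 38·1 + 31·2 + 34·1 = 334
D: 64·3 + 24·2 + 38·0 + 31·0 + 34·2 = 308
B: 64·0 + 24·1 + 38·3 + 31·3 + 34·0 = 231
A has the highest Borda score (334).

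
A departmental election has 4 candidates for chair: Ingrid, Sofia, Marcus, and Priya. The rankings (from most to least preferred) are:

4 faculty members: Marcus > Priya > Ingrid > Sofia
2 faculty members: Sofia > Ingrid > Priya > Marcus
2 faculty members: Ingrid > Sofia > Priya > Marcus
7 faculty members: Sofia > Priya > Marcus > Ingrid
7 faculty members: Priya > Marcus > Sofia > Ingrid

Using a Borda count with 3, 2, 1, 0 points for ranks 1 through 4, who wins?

Ingrid: 4·1 + 2·2 + 2·3 + 7·0 + 7·0 = 14
Sofia: 4·0 + 2·3 + 2·2 + 7·3 + 7·1 = 38
Marcus: 4·3 + 2·0 + 2·0 + 7·1 + 7·2 = 33
Priya: 4·2 + 2·1 + 2·1 + 7·2 + 7·3 = 47
Priya has the highest Borda score (47).

Priya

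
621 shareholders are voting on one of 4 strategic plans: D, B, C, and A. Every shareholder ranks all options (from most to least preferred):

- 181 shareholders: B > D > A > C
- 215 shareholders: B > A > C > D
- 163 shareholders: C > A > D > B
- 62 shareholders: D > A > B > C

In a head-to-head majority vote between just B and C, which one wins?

Voters preferring B to C: 458; preferring C to B: 163.
B wins the head-to-head.

B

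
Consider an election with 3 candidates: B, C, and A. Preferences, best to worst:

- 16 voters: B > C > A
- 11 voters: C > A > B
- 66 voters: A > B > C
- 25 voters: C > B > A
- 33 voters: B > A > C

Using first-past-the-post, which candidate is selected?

A

First-place votes: B 49, C 36, A 66.
A has the most first-place votes.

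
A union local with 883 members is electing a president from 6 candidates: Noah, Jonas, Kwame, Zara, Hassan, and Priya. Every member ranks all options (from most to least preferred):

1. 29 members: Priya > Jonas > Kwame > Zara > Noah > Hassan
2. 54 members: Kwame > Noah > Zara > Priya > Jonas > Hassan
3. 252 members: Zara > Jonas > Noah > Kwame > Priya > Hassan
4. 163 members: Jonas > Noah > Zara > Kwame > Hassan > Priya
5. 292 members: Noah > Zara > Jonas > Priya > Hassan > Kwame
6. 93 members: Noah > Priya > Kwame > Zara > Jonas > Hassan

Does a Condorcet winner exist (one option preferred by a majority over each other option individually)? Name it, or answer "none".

Checking pairwise contests:
Jonas beats Noah 444–439.
Zara beats Jonas 691–192.
Noah beats Kwame 800–83.
Noah beats Zara 602–281.
Noah beats Hassan 883–0.
Noah beats Priya 854–29.
Every option loses at least one head-to-head, so there is no Condorcet winner.

none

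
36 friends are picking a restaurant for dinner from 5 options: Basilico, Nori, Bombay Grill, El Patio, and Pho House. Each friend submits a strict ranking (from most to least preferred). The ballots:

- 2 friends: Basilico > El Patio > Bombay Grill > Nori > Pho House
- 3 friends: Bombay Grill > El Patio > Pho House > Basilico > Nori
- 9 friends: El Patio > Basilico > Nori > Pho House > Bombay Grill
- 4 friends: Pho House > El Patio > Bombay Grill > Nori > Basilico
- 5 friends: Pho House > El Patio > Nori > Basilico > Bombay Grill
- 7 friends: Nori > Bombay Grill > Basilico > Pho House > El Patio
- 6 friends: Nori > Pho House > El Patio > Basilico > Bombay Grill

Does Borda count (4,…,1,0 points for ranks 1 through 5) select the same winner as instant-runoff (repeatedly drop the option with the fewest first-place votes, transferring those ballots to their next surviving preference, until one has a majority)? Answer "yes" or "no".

Borda — scores: Basilico 63, Nori 86, Bombay Grill 45, El Patio 90, Pho House 76. Winner: El Patio.
Instant-runoff — R1 Basilico 2, Nori 13, Bombay Grill 3, El Patio 9, Pho House 9 (Basilico out); R2 Nori 13, Bombay Grill 3, El Patio 11, Pho House 9 (Bombay Grill out); R3 Nori 13, El Patio 14, Pho House 9 (Pho House out); R4 Nori 13, El Patio 23 (El Patio winner). Winner: El Patio.
The two methods agree.

yes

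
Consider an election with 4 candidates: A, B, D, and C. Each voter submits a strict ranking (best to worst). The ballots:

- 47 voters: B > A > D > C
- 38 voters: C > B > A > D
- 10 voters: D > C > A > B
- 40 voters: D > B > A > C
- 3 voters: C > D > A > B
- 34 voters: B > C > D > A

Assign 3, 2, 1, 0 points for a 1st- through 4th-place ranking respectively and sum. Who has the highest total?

B

A: 47·2 + 38·1 + 10·1 + 40·1 + 3·1 + 34·0 = 185
B: 47·3 + 38·2 + 10·0 + 40·2 + 3·0 + 34·3 = 399
D: 47·1 + 38·0 + 10·3 + 40·3 + 3·2 + 34·1 = 237
C: 47·0 + 38·3 + 10·2 + 40·0 + 3·3 + 34·2 = 211
B has the highest Borda score (399).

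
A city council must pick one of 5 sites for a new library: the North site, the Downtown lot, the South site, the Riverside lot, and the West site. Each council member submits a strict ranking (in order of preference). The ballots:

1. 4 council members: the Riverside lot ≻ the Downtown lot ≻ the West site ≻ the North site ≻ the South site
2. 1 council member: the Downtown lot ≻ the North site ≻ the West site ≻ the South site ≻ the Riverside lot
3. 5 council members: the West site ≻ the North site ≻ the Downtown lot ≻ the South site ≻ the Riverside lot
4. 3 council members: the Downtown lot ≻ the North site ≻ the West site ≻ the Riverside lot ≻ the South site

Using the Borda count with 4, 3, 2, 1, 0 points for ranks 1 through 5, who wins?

the North site: 4·1 + 1·3 + 5·3 + 3·3 = 31
the Downtown lot: 4·3 + 1·4 + 5·2 + 3·4 = 38
the South site: 4·0 + 1·1 + 5·1 + 3·0 = 6
the Riverside lot: 4·4 + 1·0 + 5·0 + 3·1 = 19
the West site: 4·2 + 1·2 + 5·4 + 3·2 = 36
the Downtown lot has the highest Borda score (38).

the Downtown lot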